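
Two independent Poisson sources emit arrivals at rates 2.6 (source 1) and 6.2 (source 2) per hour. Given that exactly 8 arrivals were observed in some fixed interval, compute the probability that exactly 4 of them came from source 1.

0.1314

Given the total, each event is independently from source 1 with probability p = λ_1/(λ_1+λ_2) = 2.6/8.8 ≈ 0.2955.
So K ~ Binomial(8, 2.6/8.8): P(K = 4) = C(8,4) · (2.6/8.8)^4 · (6.2/8.8)^4 ≈ 0.1314.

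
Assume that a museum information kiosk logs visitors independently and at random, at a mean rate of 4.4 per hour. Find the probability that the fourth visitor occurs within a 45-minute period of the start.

0.4197

Over the interval, μ = 4.4 × 0.75 = 3.3 (a 45-minute period = 0.75 hours).
The fourth arrival falls in the interval iff at least 4 events occur there: P(S_4 ≤ t) = P(N ≥ 4) = 1 − P(N ≤ 3) ≈ 0.4197.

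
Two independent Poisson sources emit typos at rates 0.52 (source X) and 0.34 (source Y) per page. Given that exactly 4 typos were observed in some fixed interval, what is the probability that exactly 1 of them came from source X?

0.1495

Given the total, each event is independently from source X with probability p = λ_X/(λ_X+λ_Y) = 0.52/0.86 ≈ 0.6047.
So K ~ Binomial(4, 0.52/0.86): P(K = 1) = C(4,1) · (0.52/0.86)^1 · (0.34/0.86)^3 ≈ 0.1495.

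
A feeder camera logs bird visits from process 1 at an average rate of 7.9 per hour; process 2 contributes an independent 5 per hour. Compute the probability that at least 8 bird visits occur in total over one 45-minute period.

Independent Poisson processes superpose: combined rate λ = 7.9 + 5 = 12.9 per hour.
Over the interval, μ = 12.9 × 0.75 = 9.675 (a 45-minute period = 0.75 hours).
P(N ≥ 8) = 1 − P(N ≤ 7) ≈ 0.7491.

0.7491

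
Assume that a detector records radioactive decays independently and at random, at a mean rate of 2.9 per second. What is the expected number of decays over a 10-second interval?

29

E[N] = λt = 2.9 × 10 = 29 (a 10-second interval = 10 seconds).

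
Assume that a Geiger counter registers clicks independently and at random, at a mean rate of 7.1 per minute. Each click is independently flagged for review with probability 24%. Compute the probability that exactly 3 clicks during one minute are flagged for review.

Thinning: the clicks that are flagged for review themselves form a Poisson process with rate 0.24 × 7.1 = 1.704 per minute.
So μ = 1.704.
P(N = 3) = e^(−1.704) · 1.704^3/3! ≈ 0.1500.

0.1500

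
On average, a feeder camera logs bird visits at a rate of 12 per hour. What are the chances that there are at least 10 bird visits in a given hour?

0.7576

With mean μ = 12 per hour,
P(N ≥ 10) = 1 − P(N ≤ 9) = 1 − Σ_{j=0}^{9} e^(−μ) μ^j/j! ≈ 0.7576.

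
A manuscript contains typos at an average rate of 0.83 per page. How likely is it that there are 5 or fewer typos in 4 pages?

0.8805

Over the interval, μ = 0.83 × 4 = 3.32 (4 pages).
P(N ≤ 5) = Σ_{j=0}^{5} e^(−μ) μ^j/j! ≈ 0.8805.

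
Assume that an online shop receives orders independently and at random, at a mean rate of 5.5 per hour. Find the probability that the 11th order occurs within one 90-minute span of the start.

Over the interval, μ = 5.5 × 1.5 = 8.25 (a 90-minute span = 1.5 hours).
The 11th arrival falls in the interval iff at least 11 events occur there: P(S_11 ≤ t) = P(N ≥ 11) = 1 − P(N ≤ 10) ≈ 0.2097.

0.2097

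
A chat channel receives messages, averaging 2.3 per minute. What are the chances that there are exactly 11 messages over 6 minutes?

Over the interval, μ = 2.3 × 6 = 13.8 (6 minutes).
P(N = 11) = e^(−μ) μ^11/11! = e^(−13.8) · 13.8^11/39916800 ≈ 0.0880.

0.0880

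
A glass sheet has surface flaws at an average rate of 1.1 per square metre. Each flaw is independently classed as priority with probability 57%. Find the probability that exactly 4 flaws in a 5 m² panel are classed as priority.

Thinning: the flaws that are classed as priority themselves form a Poisson process with rate 0.57 × 1.1 = 0.627 per square metre.
Over the interval, μ = 0.627 × 5 = 3.135 (a 5 m² panel = 5 square metres).
P(N = 4) = e^(−3.135) · 3.135^4/4! ≈ 0.1751.

0.1751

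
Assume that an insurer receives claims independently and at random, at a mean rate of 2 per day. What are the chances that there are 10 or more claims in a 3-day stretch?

Over the interval, μ = 2 × 3 = 6 (a 3-day stretch = 3 days).
P(N ≥ 10) = 1 − P(N ≤ 9) = 1 − Σ_{j=0}^{9} e^(−μ) μ^j/j! ≈ 0.0839.

0.0839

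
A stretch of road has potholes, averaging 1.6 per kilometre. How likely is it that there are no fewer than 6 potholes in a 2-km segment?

0.1054

Over the interval, μ = 1.6 × 2 = 3.2 (a 2-km segment = 2 kilometres).
P(N ≥ 6) = 1 − P(N ≤ 5) = 1 − Σ_{j=0}^{5} e^(−μ) μ^j/j! ≈ 0.1054.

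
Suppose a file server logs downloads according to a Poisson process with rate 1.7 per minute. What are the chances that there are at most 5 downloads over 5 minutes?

0.1496

Over the interval, μ = 1.7 × 5 = 8.5 (5 minutes).
P(N ≤ 5) = Σ_{j=0}^{5} e^(−μ) μ^j/j! ≈ 0.1496.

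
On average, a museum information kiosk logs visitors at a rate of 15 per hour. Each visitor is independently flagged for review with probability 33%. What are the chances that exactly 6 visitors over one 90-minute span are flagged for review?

Thinning: the visitors that are flagged for review themselves form a Poisson process with rate 0.33 × 15 = 4.95 per hour.
Over the interval, μ = 4.95 × 1.5 = 7.425 (a 90-minute span = 1.5 hours).
P(N = 6) = e^(−7.425) · 7.425^6/6! ≈ 0.1387.

0.1387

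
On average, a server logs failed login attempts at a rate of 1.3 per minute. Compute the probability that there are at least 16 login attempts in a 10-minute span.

0.2364

Over the interval, μ = 1.3 × 10 = 13 (a 10-minute span = 10 minutes).
P(N ≥ 16) = 1 − P(N ≤ 15) = 1 − Σ_{j=0}^{15} e^(−μ) μ^j/j! ≈ 0.2364.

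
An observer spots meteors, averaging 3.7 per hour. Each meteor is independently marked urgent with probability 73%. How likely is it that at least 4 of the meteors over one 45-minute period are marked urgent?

0.1476

Thinning: the meteors that are marked urgent themselves form a Poisson process with rate 0.73 × 3.7 = 2.701 per hour.
Over the interval, μ = 2.701 × 0.75 = 2.02575 (a 45-minute period = 0.75 hours).
P(N ≥ 4) = 1 − P(N ≤ 3) ≈ 0.1476.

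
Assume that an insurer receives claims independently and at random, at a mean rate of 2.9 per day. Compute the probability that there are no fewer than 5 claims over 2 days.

Over the interval, μ = 2.9 × 2 = 5.8 (2 days).
P(N ≥ 5) = 1 − P(N ≤ 4) = 1 − Σ_{j=0}^{4} e^(−μ) μ^j/j! ≈ 0.6873.

0.6873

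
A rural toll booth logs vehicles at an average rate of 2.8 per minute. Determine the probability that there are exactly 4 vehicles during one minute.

With mean μ = 2.8 per minute,
P(N = 4) = e^(−μ) μ^4/4! = e^(−2.8) · 2.8^4/24 ≈ 0.1557.

0.1557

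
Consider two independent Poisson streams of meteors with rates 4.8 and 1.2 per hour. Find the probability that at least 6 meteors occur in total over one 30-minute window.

0.0839

Independent Poisson processes superpose: combined rate λ = 4.8 + 1.2 = 6 per hour.
Over the interval, μ = 6 × 0.5 = 3 (a 30-minute window = 0.5 hours).
P(N ≥ 6) = 1 − P(N ≤ 5) ≈ 0.0839.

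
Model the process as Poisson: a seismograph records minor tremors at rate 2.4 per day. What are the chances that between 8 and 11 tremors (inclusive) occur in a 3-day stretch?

0.3682

Over the interval, μ = 2.4 × 3 = 7.2 (a 3-day stretch = 3 days).
P(8 ≤ N ≤ 11) = Σ_{j=8}^{11} e^(−7.2) · 7.2^j/j! ≈ 0.3682.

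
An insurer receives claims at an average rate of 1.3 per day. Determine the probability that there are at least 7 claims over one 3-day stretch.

0.1005

Over the interval, μ = 1.3 × 3 = 3.9 (a 3-day stretch = 3 days).
P(N ≥ 7) = 1 − P(N ≤ 6) = 1 − Σ_{j=0}^{6} e^(−μ) μ^j/j! ≈ 0.1005.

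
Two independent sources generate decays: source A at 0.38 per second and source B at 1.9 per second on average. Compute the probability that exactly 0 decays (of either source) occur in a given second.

0.1023

Independent Poisson processes superpose: combined rate λ = 0.38 + 1.9 = 2.28 per second.
So μ = 2.28.
P(N = 0) = e^(−2.28) · 2.28^0/0! ≈ 0.1023.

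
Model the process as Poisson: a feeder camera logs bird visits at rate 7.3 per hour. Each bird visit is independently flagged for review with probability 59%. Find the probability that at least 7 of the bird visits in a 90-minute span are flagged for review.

Thinning: the bird visits that are flagged for review themselves form a Poisson process with rate 0.59 × 7.3 = 4.307 per hour.
Over the interval, μ = 4.307 × 1.5 = 6.4605 (a 90-minute span = 1.5 hours).
P(N ≥ 7) = 1 − P(N ≤ 6) ≈ 0.4672.

0.4672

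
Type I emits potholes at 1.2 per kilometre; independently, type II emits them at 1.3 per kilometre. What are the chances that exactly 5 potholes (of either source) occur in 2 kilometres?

0.1755

Independent Poisson processes superpose: combined rate λ = 1.2 + 1.3 = 2.5 per kilometre.
Over the interval, μ = 2.5 × 2 = 5 (2 kilometres).
P(N = 5) = e^(−5) · 5^5/5! ≈ 0.1755.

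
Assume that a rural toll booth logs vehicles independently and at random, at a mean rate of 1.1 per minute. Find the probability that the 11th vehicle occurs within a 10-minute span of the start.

Over the interval, μ = 1.1 × 10 = 11 (a 10-minute span = 10 minutes).
The 11th arrival falls in the interval iff at least 11 events occur there: P(S_11 ≤ t) = P(N ≥ 11) = 1 − P(N ≤ 10) ≈ 0.5401.

0.5401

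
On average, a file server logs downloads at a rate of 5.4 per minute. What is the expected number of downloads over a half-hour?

E[N] = λt = 5.4 × 30 = 162 (a half-hour = 30 minutes).

162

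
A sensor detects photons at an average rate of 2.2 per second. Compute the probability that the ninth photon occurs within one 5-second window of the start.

0.7680

Over the interval, μ = 2.2 × 5 = 11 (a 5-second window = 5 seconds).
The ninth arrival falls in the interval iff at least 9 events occur there: P(S_9 ≤ t) = P(N ≥ 9) = 1 − P(N ≤ 8) ≈ 0.7680.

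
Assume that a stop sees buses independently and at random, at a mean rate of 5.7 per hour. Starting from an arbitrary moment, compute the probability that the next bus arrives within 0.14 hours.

Inter-arrival times are exponential with rate λ = 5.7 per hour.
P(T ≤ 0.14) = 1 − e^(−λt) = 1 − e^(−5.7 × 0.14) = 1 − e^(−0.798) ≈ 0.5498.

0.5498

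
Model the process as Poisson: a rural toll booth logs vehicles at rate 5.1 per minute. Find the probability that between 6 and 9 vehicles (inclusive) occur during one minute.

0.3660

With mean μ = 5.1 per minute,
P(6 ≤ N ≤ 9) = Σ_{j=6}^{9} e^(−5.1) · 5.1^j/j! ≈ 0.3660.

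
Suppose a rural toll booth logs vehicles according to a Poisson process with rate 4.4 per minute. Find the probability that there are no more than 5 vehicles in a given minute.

With mean μ = 4.4 per minute,
P(N ≤ 5) = Σ_{j=0}^{5} e^(−μ) μ^j/j! ≈ 0.7199.

0.7199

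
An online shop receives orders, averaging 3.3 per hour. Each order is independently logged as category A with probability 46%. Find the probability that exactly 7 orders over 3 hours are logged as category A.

0.0848

Thinning: the orders that are logged as category A themselves form a Poisson process with rate 0.46 × 3.3 = 1.518 per hour.
Over the interval, μ = 1.518 × 3 = 4.554 (3 hours).
P(N = 7) = e^(−4.554) · 4.554^7/7! ≈ 0.0848.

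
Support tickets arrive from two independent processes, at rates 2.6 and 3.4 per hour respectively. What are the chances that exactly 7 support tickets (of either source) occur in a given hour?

0.1377

Independent Poisson processes superpose: combined rate λ = 2.6 + 3.4 = 6 per hour.
So μ = 6.
P(N = 7) = e^(−6) · 6^7/7! ≈ 0.1377.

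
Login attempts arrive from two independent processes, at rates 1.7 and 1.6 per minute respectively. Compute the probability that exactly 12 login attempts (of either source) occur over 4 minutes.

Independent Poisson processes superpose: combined rate λ = 1.7 + 1.6 = 3.3 per minute.
Over the interval, μ = 3.3 × 4 = 13.2 (4 minutes).
P(N = 12) = e^(−13.2) · 13.2^12/12! ≈ 0.1081.

0.1081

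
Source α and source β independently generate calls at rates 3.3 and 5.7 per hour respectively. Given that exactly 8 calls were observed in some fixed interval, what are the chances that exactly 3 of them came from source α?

0.2813

Given the total, each event is independently from source α with probability p = λ_α/(λ_α+λ_β) = 3.3/9 ≈ 0.3667.
So K ~ Binomial(8, 3.3/9): P(K = 3) = C(8,3) · (3.3/9)^3 · (5.7/9)^5 ≈ 0.2813.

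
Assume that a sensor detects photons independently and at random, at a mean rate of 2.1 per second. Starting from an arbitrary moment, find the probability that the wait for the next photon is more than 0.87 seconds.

0.1609

The wait for the next event is exponential with rate λ = 2.1 per second.
P(T > 0.87) = e^(−λt) = e^(−2.1 × 0.87) = e^(−1.827) ≈ 0.1609.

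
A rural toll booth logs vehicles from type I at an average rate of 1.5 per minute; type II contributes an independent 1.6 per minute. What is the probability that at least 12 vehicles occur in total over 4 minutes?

0.5833

Independent Poisson processes superpose: combined rate λ = 1.5 + 1.6 = 3.1 per minute.
Over the interval, μ = 3.1 × 4 = 12.4 (4 minutes).
P(N ≥ 12) = 1 − P(N ≤ 11) ≈ 0.5833.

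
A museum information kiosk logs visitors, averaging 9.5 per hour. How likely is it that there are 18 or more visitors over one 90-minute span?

Over the interval, μ = 9.5 × 1.5 = 14.25 (a 90-minute span = 1.5 hours).
P(N ≥ 18) = 1 − P(N ≤ 17) = 1 − Σ_{j=0}^{17} e^(−μ) μ^j/j! ≈ 0.1911.

0.1911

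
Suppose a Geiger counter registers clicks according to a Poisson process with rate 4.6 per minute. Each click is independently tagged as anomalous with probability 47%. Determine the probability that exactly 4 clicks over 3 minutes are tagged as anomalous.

0.1124

Thinning: the clicks that are tagged as anomalous themselves form a Poisson process with rate 0.47 × 4.6 = 2.162 per minute.
Over the interval, μ = 2.162 × 3 = 6.486 (3 minutes).
P(N = 4) = e^(−6.486) · 6.486^4/4! ≈ 0.1124.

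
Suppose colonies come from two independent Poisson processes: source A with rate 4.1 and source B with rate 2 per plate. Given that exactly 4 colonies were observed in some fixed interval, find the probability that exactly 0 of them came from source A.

0.0116

Given the total, each event is independently from source A with probability p = λ_A/(λ_A+λ_B) = 4.1/6.1 ≈ 0.6721.
So K ~ Binomial(4, 4.1/6.1): P(K = 0) = C(4,0) · (4.1/6.1)^0 · (2/6.1)^4 ≈ 0.0116.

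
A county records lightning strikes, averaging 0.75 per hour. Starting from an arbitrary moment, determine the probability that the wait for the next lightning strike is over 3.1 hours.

0.0978

The wait for the next event is exponential with rate λ = 0.75 per hour.
P(T > 3.1) = e^(−λt) = e^(−0.75 × 3.1) = e^(−2.325) ≈ 0.0978.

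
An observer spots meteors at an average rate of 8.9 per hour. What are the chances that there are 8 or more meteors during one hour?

With mean μ = 8.9 per hour,
P(N ≥ 8) = 1 − P(N ≤ 7) = 1 − Σ_{j=0}^{7} e^(−μ) μ^j/j! ≈ 0.6643.

0.6643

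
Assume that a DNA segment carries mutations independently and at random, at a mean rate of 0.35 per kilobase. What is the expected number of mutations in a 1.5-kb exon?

0.525

E[N] = λt = 0.35 × 1.5 = 0.525 (a 1.5-kb exon = 1.5 kilobases).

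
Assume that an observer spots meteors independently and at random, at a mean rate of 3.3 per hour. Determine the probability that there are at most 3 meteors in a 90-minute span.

Over the interval, μ = 3.3 × 1.5 = 4.95 (a 90-minute span = 1.5 hours).
P(N ≤ 3) = Σ_{j=0}^{3} e^(−μ) μ^j/j! ≈ 0.2721.

0.2721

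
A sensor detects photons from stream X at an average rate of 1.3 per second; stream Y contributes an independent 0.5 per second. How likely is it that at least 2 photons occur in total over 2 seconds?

Independent Poisson processes superpose: combined rate λ = 1.3 + 0.5 = 1.8 per second.
Over the interval, μ = 1.8 × 2 = 3.6 (2 seconds).
P(N ≥ 2) = 1 − P(N ≤ 1) ≈ 0.8743.

0.8743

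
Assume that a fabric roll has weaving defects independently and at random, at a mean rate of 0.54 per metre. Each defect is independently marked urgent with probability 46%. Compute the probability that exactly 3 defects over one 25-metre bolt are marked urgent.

0.0802

Thinning: the defects that are marked urgent themselves form a Poisson process with rate 0.46 × 0.54 = 0.2484 per metre.
Over the interval, μ = 0.2484 × 25 = 6.21 (a 25-metre bolt = 25 metres).
P(N = 3) = e^(−6.21) · 6.21^3/3! ≈ 0.0802.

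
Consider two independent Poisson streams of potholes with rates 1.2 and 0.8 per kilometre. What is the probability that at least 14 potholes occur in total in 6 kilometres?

Independent Poisson processes superpose: combined rate λ = 1.2 + 0.8 = 2 per kilometre.
Over the interval, μ = 2 × 6 = 12 (6 kilometres).
P(N ≥ 14) = 1 − P(N ≤ 13) ≈ 0.3185.

0.3185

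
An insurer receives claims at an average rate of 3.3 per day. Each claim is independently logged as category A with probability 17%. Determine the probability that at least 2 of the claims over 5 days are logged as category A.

0.7698

Thinning: the claims that are logged as category A themselves form a Poisson process with rate 0.17 × 3.3 = 0.561 per day.
Over the interval, μ = 0.561 × 5 = 2.805 (5 days).
P(N ≥ 2) = 1 − P(N ≤ 1) ≈ 0.7698.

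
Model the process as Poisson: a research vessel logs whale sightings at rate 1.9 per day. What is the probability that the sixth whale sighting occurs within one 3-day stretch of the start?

0.5050

Over the interval, μ = 1.9 × 3 = 5.7 (a 3-day stretch = 3 days).
The sixth arrival falls in the interval iff at least 6 events occur there: P(S_6 ≤ t) = P(N ≥ 6) = 1 − P(N ≤ 5) ≈ 0.5050.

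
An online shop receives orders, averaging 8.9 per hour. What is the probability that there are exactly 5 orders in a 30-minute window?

0.1698

Over the interval, μ = 8.9 × 0.5 = 4.45 (a 30-minute window = 0.5 hours).
P(N = 5) = e^(−μ) μ^5/5! = e^(−4.45) · 4.45^5/120 ≈ 0.1698.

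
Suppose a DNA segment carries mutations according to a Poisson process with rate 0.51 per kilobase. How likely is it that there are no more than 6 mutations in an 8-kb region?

0.8808

Over the interval, μ = 0.51 × 8 = 4.08 (an 8-kb region = 8 kilobases).
P(N ≤ 6) = Σ_{j=0}^{6} e^(−μ) μ^j/j! ≈ 0.8808.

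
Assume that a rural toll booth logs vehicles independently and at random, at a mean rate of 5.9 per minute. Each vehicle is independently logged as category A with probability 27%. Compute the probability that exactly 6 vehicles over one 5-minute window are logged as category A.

Thinning: the vehicles that are logged as category A themselves form a Poisson process with rate 0.27 × 5.9 = 1.593 per minute.
Over the interval, μ = 1.593 × 5 = 7.965 (a 5-minute window = 5 minutes).
P(N = 6) = e^(−7.965) · 7.965^6/6! ≈ 0.1232.

0.1232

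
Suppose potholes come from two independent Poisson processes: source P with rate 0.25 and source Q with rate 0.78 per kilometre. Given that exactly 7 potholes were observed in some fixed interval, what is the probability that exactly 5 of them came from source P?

Given the total, each event is independently from source P with probability p = λ_P/(λ_P+λ_Q) = 0.25/1.03 ≈ 0.2427.
So K ~ Binomial(7, 0.25/1.03): P(K = 5) = C(7,5) · (0.25/1.03)^5 · (0.78/1.03)^2 ≈ 0.0101.

0.0101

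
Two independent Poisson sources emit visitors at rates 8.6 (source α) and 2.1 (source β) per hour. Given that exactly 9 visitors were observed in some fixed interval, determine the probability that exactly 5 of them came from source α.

Given the total, each event is independently from source α with probability p = λ_α/(λ_α+λ_β) = 8.6/10.7 ≈ 0.8037.
So K ~ Binomial(9, 8.6/10.7): P(K = 5) = C(9,5) · (8.6/10.7)^5 · (2.1/10.7)^4 ≈ 0.0627.

0.0627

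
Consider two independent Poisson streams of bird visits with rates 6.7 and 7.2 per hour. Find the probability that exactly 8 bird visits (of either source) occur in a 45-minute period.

0.1027

Independent Poisson processes superpose: combined rate λ = 6.7 + 7.2 = 13.9 per hour.
Over the interval, μ = 13.9 × 0.75 = 10.425 (a 45-minute period = 0.75 hours).
P(N = 8) = e^(−10.425) · 10.425^8/8! ≈ 0.1027.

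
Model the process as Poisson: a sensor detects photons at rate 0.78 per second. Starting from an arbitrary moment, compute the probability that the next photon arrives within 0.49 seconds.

Inter-arrival times are exponential with rate λ = 0.78 per second.
P(T ≤ 0.49) = 1 − e^(−λt) = 1 − e^(−0.78 × 0.49) = 1 − e^(−0.3822) ≈ 0.3176.

0.3176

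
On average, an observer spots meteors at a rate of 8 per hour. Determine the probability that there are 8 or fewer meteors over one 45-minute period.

Over the interval, μ = 8 × 0.75 = 6 (a 45-minute period = 0.75 hours).
P(N ≤ 8) = Σ_{j=0}^{8} e^(−μ) μ^j/j! ≈ 0.8472.

0.8472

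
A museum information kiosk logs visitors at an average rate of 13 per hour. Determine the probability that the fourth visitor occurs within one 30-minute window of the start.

Over the interval, μ = 13 × 0.5 = 6.5 (a 30-minute window = 0.5 hours).
The fourth arrival falls in the interval iff at least 4 events occur there: P(S_4 ≤ t) = P(N ≥ 4) = 1 − P(N ≤ 3) ≈ 0.8882.

0.8882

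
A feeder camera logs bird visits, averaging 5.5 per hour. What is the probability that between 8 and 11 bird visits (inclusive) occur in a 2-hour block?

Over the interval, μ = 5.5 × 2 = 11 (a 2-hour block = 2 hours).
P(8 ≤ N ≤ 11) = Σ_{j=8}^{11} e^(−11) · 11^j/j! ≈ 0.4361.

0.4361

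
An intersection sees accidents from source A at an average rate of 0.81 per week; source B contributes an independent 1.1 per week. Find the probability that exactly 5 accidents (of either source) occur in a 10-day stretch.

Independent Poisson processes superpose: combined rate λ = 0.81 + 1.1 = 1.91 per week.
Over the interval, μ = 1.91 × 10/7 ≈ 2.72857 (a 10-day stretch = 10/7 weeks).
P(N = 5) = e^(−2.72857) · 2.72857^5/5! ≈ 0.0823.

0.0823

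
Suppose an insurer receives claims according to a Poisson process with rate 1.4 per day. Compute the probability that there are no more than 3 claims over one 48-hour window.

Over the interval, μ = 1.4 × 2 = 2.8 (a 48-hour window = 2 days).
P(N ≤ 3) = Σ_{j=0}^{3} e^(−μ) μ^j/j! ≈ 0.6919.

0.6919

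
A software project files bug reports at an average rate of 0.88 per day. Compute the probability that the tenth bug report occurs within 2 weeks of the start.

Over the interval, μ = 0.88 × 14 = 12.32 (2 weeks = 14 days).
The tenth arrival falls in the interval iff at least 10 events occur there: P(S_10 ≤ t) = P(N ≥ 10) = 1 − P(N ≤ 9) ≈ 0.7844.

0.7844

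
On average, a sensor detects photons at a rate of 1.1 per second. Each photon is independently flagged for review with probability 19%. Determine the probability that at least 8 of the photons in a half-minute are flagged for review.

Thinning: the photons that are flagged for review themselves form a Poisson process with rate 0.19 × 1.1 = 0.209 per second.
Over the interval, μ = 0.209 × 30 = 6.27 (a half-minute = 30 seconds).
P(N ≥ 8) = 1 − P(N ≤ 7) ≈ 0.2940.

0.2940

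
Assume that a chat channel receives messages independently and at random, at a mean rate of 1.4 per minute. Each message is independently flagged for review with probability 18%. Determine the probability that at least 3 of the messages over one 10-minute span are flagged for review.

0.4613

Thinning: the messages that are flagged for review themselves form a Poisson process with rate 0.18 × 1.4 = 0.252 per minute.
Over the interval, μ = 0.252 × 10 = 2.52 (a 10-minute span = 10 minutes).
P(N ≥ 3) = 1 − P(N ≤ 2) ≈ 0.4613.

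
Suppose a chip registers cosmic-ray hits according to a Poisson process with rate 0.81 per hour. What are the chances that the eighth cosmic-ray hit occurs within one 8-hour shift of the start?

0.3243

Over the interval, μ = 0.81 × 8 = 6.48 (an 8-hour shift = 8 hours).
The eighth arrival falls in the interval iff at least 8 events occur there: P(S_8 ≤ t) = P(N ≥ 8) = 1 − P(N ≤ 7) ≈ 0.3243.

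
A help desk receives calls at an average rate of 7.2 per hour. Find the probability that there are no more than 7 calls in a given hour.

With mean μ = 7.2 per hour,
P(N ≤ 7) = Σ_{j=0}^{7} e^(−μ) μ^j/j! ≈ 0.5689.

0.5689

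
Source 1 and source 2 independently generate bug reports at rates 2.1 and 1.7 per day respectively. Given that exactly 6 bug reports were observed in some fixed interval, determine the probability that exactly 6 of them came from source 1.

0.0285

Given the total, each event is independently from source 1 with probability p = λ_1/(λ_1+λ_2) = 2.1/3.8 ≈ 0.5526.
So K ~ Binomial(6, 2.1/3.8): P(K = 6) = C(6,6) · (2.1/3.8)^6 · (1.7/3.8)^0 ≈ 0.0285.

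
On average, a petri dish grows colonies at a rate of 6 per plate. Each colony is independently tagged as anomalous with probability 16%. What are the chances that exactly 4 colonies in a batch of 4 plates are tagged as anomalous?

Thinning: the colonies that are tagged as anomalous themselves form a Poisson process with rate 0.16 × 6 = 0.96 per plate.
Over the interval, μ = 0.96 × 4 = 3.84 (a batch of 4 plates = 4 plates).
P(N = 4) = e^(−3.84) · 3.84^4/4! ≈ 0.1947.

0.1947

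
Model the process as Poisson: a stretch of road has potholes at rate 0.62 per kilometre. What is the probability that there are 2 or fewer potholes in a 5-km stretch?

Over the interval, μ = 0.62 × 5 = 3.1 (a 5-km stretch = 5 kilometres).
P(N ≤ 2) = Σ_{j=0}^{2} e^(−μ) μ^j/j! ≈ 0.4012.

0.4012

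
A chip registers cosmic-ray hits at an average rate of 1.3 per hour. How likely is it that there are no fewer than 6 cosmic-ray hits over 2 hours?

Over the interval, μ = 1.3 × 2 = 2.6 (2 hours).
P(N ≥ 6) = 1 − P(N ≤ 5) = 1 − Σ_{j=0}^{5} e^(−μ) μ^j/j! ≈ 0.0490.

0.0490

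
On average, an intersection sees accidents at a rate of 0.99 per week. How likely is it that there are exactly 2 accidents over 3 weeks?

Over the interval, μ = 0.99 × 3 = 2.97 (3 weeks).
P(N = 2) = e^(−μ) μ^2/2! = e^(−2.97) · 2.97^2/2 ≈ 0.2263.

0.2263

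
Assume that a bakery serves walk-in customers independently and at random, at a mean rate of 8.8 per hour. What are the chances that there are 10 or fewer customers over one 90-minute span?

0.2349

Over the interval, μ = 8.8 × 1.5 = 13.2 (a 90-minute span = 1.5 hours).
P(N ≤ 10) = Σ_{j=0}^{10} e^(−μ) μ^j/j! ≈ 0.2349.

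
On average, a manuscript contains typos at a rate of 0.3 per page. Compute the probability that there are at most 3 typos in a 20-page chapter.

0.1512

Over the interval, μ = 0.3 × 20 = 6 (a 20-page chapter = 20 pages).
P(N ≤ 3) = Σ_{j=0}^{3} e^(−μ) μ^j/j! ≈ 0.1512.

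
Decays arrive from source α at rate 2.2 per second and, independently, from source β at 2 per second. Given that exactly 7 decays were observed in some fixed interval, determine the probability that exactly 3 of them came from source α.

0.2586

Given the total, each event is independently from source α with probability p = λ_α/(λ_α+λ_β) = 2.2/4.2 ≈ 0.5238.
So K ~ Binomial(7, 2.2/4.2): P(K = 3) = C(7,3) · (2.2/4.2)^3 · (2/4.2)^4 ≈ 0.2586.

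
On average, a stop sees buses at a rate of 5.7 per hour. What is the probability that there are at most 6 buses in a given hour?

With mean μ = 5.7 per hour,
P(N ≤ 6) = Σ_{j=0}^{6} e^(−μ) μ^j/j! ≈ 0.6544.

0.6544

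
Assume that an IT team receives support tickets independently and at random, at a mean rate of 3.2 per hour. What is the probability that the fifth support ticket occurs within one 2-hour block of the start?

0.7649

Over the interval, μ = 3.2 × 2 = 6.4 (a 2-hour block = 2 hours).
The fifth arrival falls in the interval iff at least 5 events occur there: P(S_5 ≤ t) = P(N ≥ 5) = 1 − P(N ≤ 4) ≈ 0.7649.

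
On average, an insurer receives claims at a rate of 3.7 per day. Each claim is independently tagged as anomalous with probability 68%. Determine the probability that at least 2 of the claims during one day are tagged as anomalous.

0.7160

Thinning: the claims that are tagged as anomalous themselves form a Poisson process with rate 0.68 × 3.7 = 2.516 per day.
So μ = 2.516.
P(N ≥ 2) = 1 − P(N ≤ 1) ≈ 0.7160.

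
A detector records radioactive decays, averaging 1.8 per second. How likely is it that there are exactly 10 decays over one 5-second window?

0.1186

Over the interval, μ = 1.8 × 5 = 9 (a 5-second window = 5 seconds).
P(N = 10) = e^(−μ) μ^10/10! = e^(−9) · 9^10/3628800 ≈ 0.1186.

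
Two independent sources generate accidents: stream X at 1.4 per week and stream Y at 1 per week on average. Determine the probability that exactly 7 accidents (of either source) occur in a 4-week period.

0.1010

Independent Poisson processes superpose: combined rate λ = 1.4 + 1 = 2.4 per week.
Over the interval, μ = 2.4 × 4 = 9.6 (a 4-week period = 4 weeks).
P(N = 7) = e^(−9.6) · 9.6^7/7! ≈ 0.1010.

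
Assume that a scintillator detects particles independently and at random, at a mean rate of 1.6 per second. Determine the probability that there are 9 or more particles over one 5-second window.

Over the interval, μ = 1.6 × 5 = 8 (a 5-second window = 5 seconds).
P(N ≥ 9) = 1 − P(N ≤ 8) = 1 − Σ_{j=0}^{8} e^(−μ) μ^j/j! ≈ 0.4075.

0.4075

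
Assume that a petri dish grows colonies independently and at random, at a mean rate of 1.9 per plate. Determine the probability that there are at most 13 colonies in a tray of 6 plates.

Over the interval, μ = 1.9 × 6 = 11.4 (a tray of 6 plates = 6 plates).
P(N ≤ 13) = Σ_{j=0}^{13} e^(−μ) μ^j/j! ≈ 0.7430.

0.7430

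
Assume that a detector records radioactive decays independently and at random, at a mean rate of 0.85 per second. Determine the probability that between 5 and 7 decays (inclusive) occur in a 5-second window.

Over the interval, μ = 0.85 × 5 = 4.25 (a 5-second window = 5 seconds).
P(5 ≤ N ≤ 7) = Σ_{j=5}^{7} e^(−4.25) · 4.25^j/j! ≈ 0.3525.

0.3525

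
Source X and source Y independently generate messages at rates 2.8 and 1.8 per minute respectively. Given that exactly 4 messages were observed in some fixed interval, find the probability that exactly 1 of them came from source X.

0.1459

Given the total, each event is independently from source X with probability p = λ_X/(λ_X+λ_Y) = 2.8/4.6 ≈ 0.6087.
So K ~ Binomial(4, 2.8/4.6): P(K = 1) = C(4,1) · (2.8/4.6)^1 · (1.8/4.6)^3 ≈ 0.1459.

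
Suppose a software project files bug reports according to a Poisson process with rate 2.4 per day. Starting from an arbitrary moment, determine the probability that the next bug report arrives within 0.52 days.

0.7129

Inter-arrival times are exponential with rate λ = 2.4 per day.
P(T ≤ 0.52) = 1 − e^(−λt) = 1 − e^(−2.4 × 0.52) = 1 − e^(−1.248) ≈ 0.7129.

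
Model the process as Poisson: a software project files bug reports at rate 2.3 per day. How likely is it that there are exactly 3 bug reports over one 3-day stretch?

Over the interval, μ = 2.3 × 3 = 6.9 (a 3-day stretch = 3 days).
P(N = 3) = e^(−μ) μ^3/3! = e^(−6.9) · 6.9^3/6 ≈ 0.0552.

0.0552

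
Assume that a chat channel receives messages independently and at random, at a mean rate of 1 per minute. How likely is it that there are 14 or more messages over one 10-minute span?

0.1355

Over the interval, μ = 1 × 10 = 10 (a 10-minute span = 10 minutes).
P(N ≥ 14) = 1 − P(N ≤ 13) = 1 − Σ_{j=0}^{13} e^(−μ) μ^j/j! ≈ 0.1355.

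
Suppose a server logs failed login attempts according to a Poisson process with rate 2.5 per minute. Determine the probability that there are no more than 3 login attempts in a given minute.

With mean μ = 2.5 per minute,
P(N ≤ 3) = Σ_{j=0}^{3} e^(−μ) μ^j/j! ≈ 0.7576.

0.7576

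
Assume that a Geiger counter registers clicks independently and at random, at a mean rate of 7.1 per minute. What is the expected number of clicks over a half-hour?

213

E[N] = λt = 7.1 × 30 = 213 (a half-hour = 30 minutes).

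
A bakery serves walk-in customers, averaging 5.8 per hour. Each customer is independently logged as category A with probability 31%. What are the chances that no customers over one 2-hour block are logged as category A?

Thinning: the customers that are logged as category A themselves form a Poisson process with rate 0.31 × 5.8 = 1.798 per hour.
Over the interval, μ = 1.798 × 2 = 3.596 (a 2-hour block = 2 hours).
P(N = 0) = e^(−3.596) · 3.596^0/0! ≈ 0.0274.

0.0274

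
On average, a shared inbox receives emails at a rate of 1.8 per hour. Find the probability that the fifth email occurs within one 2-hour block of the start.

Over the interval, μ = 1.8 × 2 = 3.6 (a 2-hour block = 2 hours).
The fifth arrival falls in the interval iff at least 5 events occur there: P(S_5 ≤ t) = P(N ≥ 5) = 1 − P(N ≤ 4) ≈ 0.2936.

0.2936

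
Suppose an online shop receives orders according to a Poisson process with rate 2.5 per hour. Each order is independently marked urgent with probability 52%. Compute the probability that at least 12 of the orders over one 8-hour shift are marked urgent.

0.3495

Thinning: the orders that are marked urgent themselves form a Poisson process with rate 0.52 × 2.5 = 1.3 per hour.
Over the interval, μ = 1.3 × 8 = 10.4 (an 8-hour shift = 8 hours).
P(N ≥ 12) = 1 − P(N ≤ 11) ≈ 0.3495.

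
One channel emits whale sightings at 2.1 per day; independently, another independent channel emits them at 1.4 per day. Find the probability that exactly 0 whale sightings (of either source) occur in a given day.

0.0302

Independent Poisson processes superpose: combined rate λ = 2.1 + 1.4 = 3.5 per day.
So μ = 3.5.
P(N = 0) = e^(−3.5) · 3.5^0/0! ≈ 0.0302.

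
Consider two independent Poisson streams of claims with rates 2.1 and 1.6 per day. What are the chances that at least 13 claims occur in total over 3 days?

0.3223

Independent Poisson processes superpose: combined rate λ = 2.1 + 1.6 = 3.7 per day.
Over the interval, μ = 3.7 × 3 = 11.1 (3 days).
P(N ≥ 13) = 1 − P(N ≤ 12) ≈ 0.3223.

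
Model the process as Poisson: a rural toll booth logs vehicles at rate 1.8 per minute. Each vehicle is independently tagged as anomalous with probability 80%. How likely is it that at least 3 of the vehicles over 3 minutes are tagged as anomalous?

Thinning: the vehicles that are tagged as anomalous themselves form a Poisson process with rate 0.8 × 1.8 = 1.44 per minute.
Over the interval, μ = 1.44 × 3 = 4.32 (3 minutes).
P(N ≥ 3) = 1 − P(N ≤ 2) ≈ 0.8051.

0.8051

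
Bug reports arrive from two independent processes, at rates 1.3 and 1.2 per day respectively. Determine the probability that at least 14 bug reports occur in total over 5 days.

0.3722

Independent Poisson processes superpose: combined rate λ = 1.3 + 1.2 = 2.5 per day.
Over the interval, μ = 2.5 × 5 = 12.5 (5 days).
P(N ≥ 14) = 1 − P(N ≤ 13) ≈ 0.3722.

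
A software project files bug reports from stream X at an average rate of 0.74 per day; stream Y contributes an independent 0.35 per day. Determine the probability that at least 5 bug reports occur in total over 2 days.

0.0704

Independent Poisson processes superpose: combined rate λ = 0.74 + 0.35 = 1.09 per day.
Over the interval, μ = 1.09 × 2 = 2.18 (2 days).
P(N ≥ 5) = 1 − P(N ≤ 4) ≈ 0.0704.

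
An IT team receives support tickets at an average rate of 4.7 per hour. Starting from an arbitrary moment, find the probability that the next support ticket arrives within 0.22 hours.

Inter-arrival times are exponential with rate λ = 4.7 per hour.
P(T ≤ 0.22) = 1 − e^(−λt) = 1 − e^(−4.7 × 0.22) = 1 − e^(−1.034) ≈ 0.6444.

0.6444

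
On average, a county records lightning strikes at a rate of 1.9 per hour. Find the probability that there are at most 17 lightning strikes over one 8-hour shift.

0.7317

Over the interval, μ = 1.9 × 8 = 15.2 (an 8-hour shift = 8 hours).
P(N ≤ 17) = Σ_{j=0}^{17} e^(−μ) μ^j/j! ≈ 0.7317.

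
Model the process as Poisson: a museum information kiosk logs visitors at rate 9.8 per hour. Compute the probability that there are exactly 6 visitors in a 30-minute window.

0.1432

Over the interval, μ = 9.8 × 0.5 = 4.9 (a 30-minute window = 0.5 hours).
P(N = 6) = e^(−μ) μ^6/6! = e^(−4.9) · 4.9^6/720 ≈ 0.1432.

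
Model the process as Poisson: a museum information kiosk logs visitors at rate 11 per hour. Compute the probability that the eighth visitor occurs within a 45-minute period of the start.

Over the interval, μ = 11 × 0.75 = 8.25 (a 45-minute period = 0.75 hours).
The eighth arrival falls in the interval iff at least 8 events occur there: P(S_8 ≤ t) = P(N ≥ 8) = 1 − P(N ≤ 7) ≈ 0.5814.

0.5814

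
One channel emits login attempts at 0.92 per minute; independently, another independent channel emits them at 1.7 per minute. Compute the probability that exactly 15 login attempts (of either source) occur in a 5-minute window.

0.0898

Independent Poisson processes superpose: combined rate λ = 0.92 + 1.7 = 2.62 per minute.
Over the interval, μ = 2.62 × 5 = 13.1 (a 5-minute window = 5 minutes).
P(N = 15) = e^(−13.1) · 13.1^15/15! ≈ 0.0898.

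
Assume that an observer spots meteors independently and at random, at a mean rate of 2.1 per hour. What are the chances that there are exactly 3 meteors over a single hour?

0.1890

With mean μ = 2.1 per hour,
P(N = 3) = e^(−μ) μ^3/3! = e^(−2.1) · 2.1^3/6 ≈ 0.1890.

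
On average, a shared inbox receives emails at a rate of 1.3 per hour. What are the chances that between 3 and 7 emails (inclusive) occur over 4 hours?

0.7361

Over the interval, μ = 1.3 × 4 = 5.2 (4 hours).
P(3 ≤ N ≤ 7) = Σ_{j=3}^{7} e^(−5.2) · 5.2^j/j! ≈ 0.7361.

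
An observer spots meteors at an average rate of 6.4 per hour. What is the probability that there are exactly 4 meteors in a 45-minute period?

0.1820

Over the interval, μ = 6.4 × 0.75 = 4.8 (a 45-minute period = 0.75 hours).
P(N = 4) = e^(−μ) μ^4/4! = e^(−4.8) · 4.8^4/24 ≈ 0.1820.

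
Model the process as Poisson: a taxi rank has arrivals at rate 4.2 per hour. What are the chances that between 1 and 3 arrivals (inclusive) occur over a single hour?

0.3804

With mean μ = 4.2 per hour,
P(1 ≤ N ≤ 3) = Σ_{j=1}^{3} e^(−4.2) · 4.2^j/j! ≈ 0.3804.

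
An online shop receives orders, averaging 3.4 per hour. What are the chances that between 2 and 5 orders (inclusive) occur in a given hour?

With mean μ = 3.4 per hour,
P(2 ≤ N ≤ 5) = Σ_{j=2}^{5} e^(−3.4) · 3.4^j/j! ≈ 0.7237.

0.7237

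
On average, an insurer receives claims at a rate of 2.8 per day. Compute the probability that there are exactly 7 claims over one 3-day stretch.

0.1317

Over the interval, μ = 2.8 × 3 = 8.4 (a 3-day stretch = 3 days).
P(N = 7) = e^(−μ) μ^7/7! = e^(−8.4) · 8.4^7/5040 ≈ 0.1317.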